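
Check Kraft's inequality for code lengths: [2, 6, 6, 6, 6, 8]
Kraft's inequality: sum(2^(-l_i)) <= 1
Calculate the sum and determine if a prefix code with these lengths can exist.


Sum = 2^(-2) + 2^(-6) + 2^(-6) + 2^(-6) + 2^(-6) + 2^(-8)
    = 0.25 + 0.015625 + 0.015625 + 0.015625 + 0.015625 + 0.00390625
    = 81/256 = 0.31640625
Since 0.31640625 <= 1, Kraft's inequality IS satisfied.
A prefix code with these lengths CAN exist.

Kraft sum = 0.31640625. Satisfied.


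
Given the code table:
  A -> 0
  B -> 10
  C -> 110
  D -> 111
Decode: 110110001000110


Decoding:
110 -> C
110 -> C
0 -> A
0 -> A
10 -> B
0 -> A
0 -> A
110 -> C


Result: CCAABAAC


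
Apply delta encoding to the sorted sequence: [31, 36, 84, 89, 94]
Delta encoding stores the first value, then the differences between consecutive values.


First value: 31
Deltas:
  36 - 31 = 5
  84 - 36 = 48
  89 - 84 = 5
  94 - 89 = 5


Delta encoded: [31, 5, 48, 5, 5]


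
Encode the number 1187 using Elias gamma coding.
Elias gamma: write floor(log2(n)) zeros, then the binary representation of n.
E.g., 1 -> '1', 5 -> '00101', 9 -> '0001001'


num_bits = floor(log2(1187)) + 1 = 11
leading_zeros = num_bits - 1 = 10
binary(1187) = 10010100011

Elias gamma(1187) = '0000000000' + '10010100011' = 000000000010010100011 (21 bits)


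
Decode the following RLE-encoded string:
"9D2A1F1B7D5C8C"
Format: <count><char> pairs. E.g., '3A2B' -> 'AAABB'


Expanding each <count><char> pair:
  9D -> 'DDDDDDDDD'
  2A -> 'AA'
  1F -> 'F'
  1B -> 'B'
  7D -> 'DDDDDDD'
  5C -> 'CCCCC'
  8C -> 'CCCCCCCC'

Decoded = DDDDDDDDDAAFBDDDDDDDCCCCCCCCCCCCC


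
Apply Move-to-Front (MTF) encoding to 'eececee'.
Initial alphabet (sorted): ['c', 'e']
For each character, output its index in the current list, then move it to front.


MTF encoding:
'e': index 1 in ['c', 'e'] -> ['e', 'c']
'e': index 0 in ['e', 'c'] -> ['e', 'c']
'c': index 1 in ['e', 'c'] -> ['c', 'e']
'e': index 1 in ['c', 'e'] -> ['e', 'c']
'c': index 1 in ['e', 'c'] -> ['c', 'e']
'e': index 1 in ['c', 'e'] -> ['e', 'c']
'e': index 0 in ['e', 'c'] -> ['e', 'c']


Output: [1, 0, 1, 1, 1, 1, 0]


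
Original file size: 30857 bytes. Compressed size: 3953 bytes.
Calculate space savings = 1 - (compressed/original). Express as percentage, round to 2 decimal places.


ratio = compressed/original = 3953/30857 = 0.128107
savings = 1 - ratio = 1 - 0.128107 = 0.871893
as a percentage: 0.871893 * 100 = 87.19%

Space savings = 1 - 3953/30857 = 87.19%


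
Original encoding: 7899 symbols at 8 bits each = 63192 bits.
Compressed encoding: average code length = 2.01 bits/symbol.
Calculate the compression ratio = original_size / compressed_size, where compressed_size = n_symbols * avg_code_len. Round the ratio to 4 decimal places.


original_size = n_symbols * orig_bits = 7899 * 8 = 63192 bits
compressed_size = n_symbols * avg_code_len = 7899 * 2.01 = 15876.99 bits
ratio = original_size / compressed_size = 63192 / 15876.99 = 3.9801

Compression ratio = 3.9801


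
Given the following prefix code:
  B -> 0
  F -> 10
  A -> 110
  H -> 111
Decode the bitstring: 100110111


Decoding step by step:
Bits 10 -> F
Bits 0 -> B
Bits 110 -> A
Bits 111 -> H


Decoded message: FBAH


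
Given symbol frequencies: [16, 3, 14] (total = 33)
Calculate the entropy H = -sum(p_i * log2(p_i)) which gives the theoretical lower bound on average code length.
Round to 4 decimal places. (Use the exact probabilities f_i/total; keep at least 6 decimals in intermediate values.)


Per-symbol terms -p_i * log2(p_i) with p_i = f_i/33:
  p = 16/33 = 0.484848: log2(p) = -1.044394, -p*log2(p) = 0.506373
  p = 3/33 = 0.090909: log2(p) = -3.459432, -p*log2(p) = 0.314494
  p = 14/33 = 0.424242: log2(p) = -1.237039, -p*log2(p) = 0.524805
H = 0.506373 + 0.314494 + 0.524805 = 1.345672

H = 1.3457 bits/symbol


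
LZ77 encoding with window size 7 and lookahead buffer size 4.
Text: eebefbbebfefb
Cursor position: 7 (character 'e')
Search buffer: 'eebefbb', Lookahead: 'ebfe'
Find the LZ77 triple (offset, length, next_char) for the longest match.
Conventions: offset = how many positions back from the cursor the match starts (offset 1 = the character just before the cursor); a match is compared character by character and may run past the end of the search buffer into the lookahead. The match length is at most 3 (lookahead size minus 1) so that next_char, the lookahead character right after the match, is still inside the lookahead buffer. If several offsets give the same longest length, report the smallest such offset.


Try each offset into the search buffer:
  offset=1 (pos 6, char 'b'): match length 0
  offset=2 (pos 5, char 'b'): match length 0
  offset=3 (pos 4, char 'f'): match length 0
  offset=4 (pos 3, char 'e'): match length 1
  offset=5 (pos 2, char 'b'): match length 0
  offset=6 (pos 1, char 'e'): match length 2
  offset=7 (pos 0, char 'e'): match length 1
Longest match has length 2 at offset 6.
next_char = character at position 7 + 2 = 9 -> 'f'

Best match: offset=6, length=2 (matching 'eb' starting at position 1)
LZ77 triple: (6, 2, 'f')


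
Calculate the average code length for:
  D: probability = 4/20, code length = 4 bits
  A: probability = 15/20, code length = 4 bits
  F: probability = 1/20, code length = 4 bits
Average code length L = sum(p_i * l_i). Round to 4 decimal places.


Weighted contributions p_i * l_i:
  D: (4/20) * 4 = 16/20
  A: (15/20) * 4 = 60/20
  F: (1/20) * 4 = 4/20
Sum = (16 + 60 + 4)/20 = 80/20

L = 80/20 = 4.0000 bits/symbol


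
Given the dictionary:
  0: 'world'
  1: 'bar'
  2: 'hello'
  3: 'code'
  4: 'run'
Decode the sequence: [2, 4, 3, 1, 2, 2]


Look up each index in the dictionary:
  2 -> 'hello'
  4 -> 'run'
  3 -> 'code'
  1 -> 'bar'
  2 -> 'hello'
  2 -> 'hello'

Decoded: "hello run code bar hello hello"


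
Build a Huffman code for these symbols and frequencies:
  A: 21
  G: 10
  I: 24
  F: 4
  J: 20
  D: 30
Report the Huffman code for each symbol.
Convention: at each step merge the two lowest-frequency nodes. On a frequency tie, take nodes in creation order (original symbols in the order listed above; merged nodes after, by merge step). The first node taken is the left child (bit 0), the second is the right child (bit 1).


Huffman tree construction:
Step 1: Merge F(4) + G(10) = 14
Step 2: Merge (F+G)(14) + J(20) = 34
Step 3: Merge A(21) + I(24) = 45
Step 4: Merge D(30) + ((F+G)+J)(34) = 64
Step 5: Merge (A+I)(45) + (D+((F+G)+J))(64) = 109
Read each symbol's code off the tree from the root (left child = 0, right child = 1).

Codes:
  A: 00 (length 2)
  G: 1101 (length 4)
  I: 01 (length 2)
  F: 1100 (length 4)
  J: 111 (length 3)
  D: 10 (length 2)
Average code length: 266/109 = 2.4404 bits/symbol


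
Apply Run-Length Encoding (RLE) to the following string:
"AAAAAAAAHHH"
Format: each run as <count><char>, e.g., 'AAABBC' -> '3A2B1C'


Scanning runs left to right:
  i=0: run of 'A' x 8 -> '8A'
  i=8: run of 'H' x 3 -> '3H'

RLE = 8A3H


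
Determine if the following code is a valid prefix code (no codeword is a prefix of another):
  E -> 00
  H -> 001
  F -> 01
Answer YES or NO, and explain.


Checking each pair (does one codeword prefix another?):
  E='00' vs H='001': prefix -- VIOLATION

NO -- this is NOT a valid prefix code. E (00) is a prefix of H (001).


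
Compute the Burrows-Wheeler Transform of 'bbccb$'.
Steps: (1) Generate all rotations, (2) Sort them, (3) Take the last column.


Rotations (sorted):
  0: $bbccb -> last char: b
  1: b$bbcc -> last char: c
  2: bbccb$ -> last char: $
  3: bccb$b -> last char: b
  4: cb$bbc -> last char: c
  5: ccb$bb -> last char: b


BWT = bc$bcb


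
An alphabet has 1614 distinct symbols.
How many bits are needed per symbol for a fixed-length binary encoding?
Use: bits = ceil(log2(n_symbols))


log2(1614) = 10.6564
Bracket: 2^10 = 1024 < 1614 <= 2^11 = 2048
So ceil(log2(1614)) = 11

bits = ceil(log2(1614)) = ceil(10.6564) = 11 bits


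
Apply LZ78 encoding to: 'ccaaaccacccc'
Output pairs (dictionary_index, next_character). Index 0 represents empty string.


LZ78 encoding steps:
Dictionary: {0: ''}
Step 1: w='' (idx 0), next='c' -> output (0, 'c'), add 'c' as idx 1
Step 2: w='c' (idx 1), next='a' -> output (1, 'a'), add 'ca' as idx 2
Step 3: w='' (idx 0), next='a' -> output (0, 'a'), add 'a' as idx 3
Step 4: w='a' (idx 3), next='c' -> output (3, 'c'), add 'ac' as idx 4
Step 5: w='ca' (idx 2), next='c' -> output (2, 'c'), add 'cac' as idx 5
Step 6: w='c' (idx 1), next='c' -> output (1, 'c'), add 'cc' as idx 6
Step 7: w='c' (idx 1), end of input -> output (1, '')


Encoded: [(0, 'c'), (1, 'a'), (0, 'a'), (3, 'c'), (2, 'c'), (1, 'c'), (1, '')]


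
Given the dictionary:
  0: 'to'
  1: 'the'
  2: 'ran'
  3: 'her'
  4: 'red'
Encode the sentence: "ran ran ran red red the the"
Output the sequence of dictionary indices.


Look up each word in the dictionary:
  'ran' -> 2
  'ran' -> 2
  'ran' -> 2
  'red' -> 4
  'red' -> 4
  'the' -> 1
  'the' -> 1

Encoded: [2, 2, 2, 4, 4, 1, 1]


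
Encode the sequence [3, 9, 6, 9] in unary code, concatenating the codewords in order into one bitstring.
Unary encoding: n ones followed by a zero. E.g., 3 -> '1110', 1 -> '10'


Encode each number as n ones followed by a terminating 0:
  3 -> 1110 (4 bits)
  9 -> 1111111110 (10 bits)
  6 -> 1111110 (7 bits)
  9 -> 1111111110 (10 bits)
Total length = 4 + 10 + 7 + 10 = 31 bits.

Unary([3, 9, 6, 9]) = 1110111111111011111101111111110 (31 bits)


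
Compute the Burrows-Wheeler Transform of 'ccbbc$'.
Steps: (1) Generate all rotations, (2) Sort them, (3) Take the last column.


Rotations (sorted):
  0: $ccbbc -> last char: c
  1: bbc$cc -> last char: c
  2: bc$ccb -> last char: b
  3: c$ccbb -> last char: b
  4: cbbc$c -> last char: c
  5: ccbbc$ -> last char: $


BWT = ccbbc$


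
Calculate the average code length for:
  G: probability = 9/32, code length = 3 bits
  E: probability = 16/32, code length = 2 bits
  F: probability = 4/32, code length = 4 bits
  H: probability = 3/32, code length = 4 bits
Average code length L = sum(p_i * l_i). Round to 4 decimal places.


Weighted contributions p_i * l_i:
  G: (9/32) * 3 = 27/32
  E: (16/32) * 2 = 32/32
  F: (4/32) * 4 = 16/32
  H: (3/32) * 4 = 12/32
Sum = (27 + 32 + 16 + 12)/32 = 87/32

L = 87/32 = 2.7188 bits/symbol


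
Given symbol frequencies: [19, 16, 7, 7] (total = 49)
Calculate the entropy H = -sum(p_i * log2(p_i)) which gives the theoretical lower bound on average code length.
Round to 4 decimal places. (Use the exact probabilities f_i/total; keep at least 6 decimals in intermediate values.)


Per-symbol terms -p_i * log2(p_i) with p_i = f_i/49:
  p = 19/49 = 0.387755: log2(p) = -1.366782, -p*log2(p) = 0.529977
  p = 16/49 = 0.326531: log2(p) = -1.614710, -p*log2(p) = 0.527252
  p = 7/49 = 0.142857: log2(p) = -2.807355, -p*log2(p) = 0.401051
  p = 7/49 = 0.142857: log2(p) = -2.807355, -p*log2(p) = 0.401051
H = 0.529977 + 0.527252 + 0.401051 + 0.401051 = 1.859331

H = 1.8593 bits/symbol


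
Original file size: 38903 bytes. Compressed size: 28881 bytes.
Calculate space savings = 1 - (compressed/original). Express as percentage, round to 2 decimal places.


ratio = compressed/original = 28881/38903 = 0.742385
savings = 1 - ratio = 1 - 0.742385 = 0.257615
as a percentage: 0.257615 * 100 = 25.76%

Space savings = 1 - 28881/38903 = 25.76%


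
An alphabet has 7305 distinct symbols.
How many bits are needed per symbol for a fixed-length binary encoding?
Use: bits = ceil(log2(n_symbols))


log2(7305) = 12.8347
Bracket: 2^12 = 4096 < 7305 <= 2^13 = 8192
So ceil(log2(7305)) = 13

bits = ceil(log2(7305)) = ceil(12.8347) = 13 bits


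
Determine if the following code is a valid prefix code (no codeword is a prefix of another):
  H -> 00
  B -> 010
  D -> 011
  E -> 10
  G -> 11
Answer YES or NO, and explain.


Checking each pair (does one codeword prefix another?):
  H='00' vs B='010': no prefix
  H='00' vs D='011': no prefix
  H='00' vs E='10': no prefix
  H='00' vs G='11': no prefix
  B='010' vs H='00': no prefix
  B='010' vs D='011': no prefix
  B='010' vs E='10': no prefix
  B='010' vs G='11': no prefix
  D='011' vs H='00': no prefix
  D='011' vs B='010': no prefix
  D='011' vs E='10': no prefix
  D='011' vs G='11': no prefix
  E='10' vs H='00': no prefix
  E='10' vs B='010': no prefix
  E='10' vs D='011': no prefix
  E='10' vs G='11': no prefix
  G='11' vs H='00': no prefix
  G='11' vs B='010': no prefix
  G='11' vs D='011': no prefix
  G='11' vs E='10': no prefix
No violation found over all pairs.

YES -- this is a valid prefix code. No codeword is a prefix of any other codeword.


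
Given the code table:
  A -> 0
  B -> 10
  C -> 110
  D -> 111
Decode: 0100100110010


Decoding:
0 -> A
10 -> B
0 -> A
10 -> B
0 -> A
110 -> C
0 -> A
10 -> B


Result: ABABACAB


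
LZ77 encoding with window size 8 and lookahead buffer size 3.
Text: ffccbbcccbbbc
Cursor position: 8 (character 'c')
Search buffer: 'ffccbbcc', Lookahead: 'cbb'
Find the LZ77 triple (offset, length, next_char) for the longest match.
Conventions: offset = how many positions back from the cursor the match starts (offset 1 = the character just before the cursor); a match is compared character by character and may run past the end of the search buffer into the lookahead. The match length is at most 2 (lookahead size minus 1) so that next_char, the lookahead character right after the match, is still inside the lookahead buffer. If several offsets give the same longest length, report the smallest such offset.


Try each offset into the search buffer:
  offset=1 (pos 7, char 'c'): match length 1
  offset=2 (pos 6, char 'c'): match length 1
  offset=3 (pos 5, char 'b'): match length 0
  offset=4 (pos 4, char 'b'): match length 0
  offset=5 (pos 3, char 'c'): match length 2
  offset=6 (pos 2, char 'c'): match length 1
  offset=7 (pos 1, char 'f'): match length 0
  offset=8 (pos 0, char 'f'): match length 0
Longest match has length 2 at offset 5.
next_char = character at position 8 + 2 = 10 -> 'b'

Best match: offset=5, length=2 (matching 'cb' starting at position 3)
LZ77 triple: (5, 2, 'b')


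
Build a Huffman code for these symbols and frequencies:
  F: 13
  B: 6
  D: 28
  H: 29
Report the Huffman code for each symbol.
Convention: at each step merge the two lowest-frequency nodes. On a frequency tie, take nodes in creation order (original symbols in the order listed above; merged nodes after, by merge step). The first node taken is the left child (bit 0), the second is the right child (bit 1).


Huffman tree construction:
Step 1: Merge B(6) + F(13) = 19
Step 2: Merge (B+F)(19) + D(28) = 47
Step 3: Merge H(29) + ((B+F)+D)(47) = 76
Read each symbol's code off the tree from the root (left child = 0, right child = 1).

Codes:
  F: 101 (length 3)
  B: 100 (length 3)
  D: 11 (length 2)
  H: 0 (length 1)
Average code length: 142/76 = 1.8684 bits/symbol


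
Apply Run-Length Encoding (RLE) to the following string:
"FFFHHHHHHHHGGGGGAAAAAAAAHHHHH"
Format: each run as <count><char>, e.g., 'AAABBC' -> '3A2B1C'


Scanning runs left to right:
  i=0: run of 'F' x 3 -> '3F'
  i=3: run of 'H' x 8 -> '8H'
  i=11: run of 'G' x 5 -> '5G'
  i=16: run of 'A' x 8 -> '8A'
  i=24: run of 'H' x 5 -> '5H'

RLE = 3F8H5G8A5H


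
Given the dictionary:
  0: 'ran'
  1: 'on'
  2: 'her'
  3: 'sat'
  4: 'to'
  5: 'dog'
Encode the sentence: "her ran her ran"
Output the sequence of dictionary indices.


Look up each word in the dictionary:
  'her' -> 2
  'ran' -> 0
  'her' -> 2
  'ran' -> 0

Encoded: [2, 0, 2, 0]


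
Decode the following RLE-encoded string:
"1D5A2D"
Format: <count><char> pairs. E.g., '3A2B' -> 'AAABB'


Expanding each <count><char> pair:
  1D -> 'D'
  5A -> 'AAAAA'
  2D -> 'DD'

Decoded = DAAAAADD


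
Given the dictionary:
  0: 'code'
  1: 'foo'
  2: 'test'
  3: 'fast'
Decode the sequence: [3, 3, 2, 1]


Look up each index in the dictionary:
  3 -> 'fast'
  3 -> 'fast'
  2 -> 'test'
  1 -> 'foo'

Decoded: "fast fast test foo"


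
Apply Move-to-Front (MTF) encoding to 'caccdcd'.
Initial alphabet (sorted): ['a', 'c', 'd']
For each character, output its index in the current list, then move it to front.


MTF encoding:
'c': index 1 in ['a', 'c', 'd'] -> ['c', 'a', 'd']
'a': index 1 in ['c', 'a', 'd'] -> ['a', 'c', 'd']
'c': index 1 in ['a', 'c', 'd'] -> ['c', 'a', 'd']
'c': index 0 in ['c', 'a', 'd'] -> ['c', 'a', 'd']
'd': index 2 in ['c', 'a', 'd'] -> ['d', 'c', 'a']
'c': index 1 in ['d', 'c', 'a'] -> ['c', 'd', 'a']
'd': index 1 in ['c', 'd', 'a'] -> ['d', 'c', 'a']


Output: [1, 1, 1, 0, 2, 1, 1]


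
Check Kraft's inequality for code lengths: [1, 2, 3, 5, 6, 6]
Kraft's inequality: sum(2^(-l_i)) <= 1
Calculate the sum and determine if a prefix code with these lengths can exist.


Sum = 2^(-1) + 2^(-2) + 2^(-3) + 2^(-5) + 2^(-6) + 2^(-6)
    = 0.5 + 0.25 + 0.125 + 0.03125 + 0.015625 + 0.015625
    = 60/64 = 0.9375
Since 0.9375 <= 1, Kraft's inequality IS satisfied.
A prefix code with these lengths CAN exist.

Kraft sum = 0.9375. Satisfied.


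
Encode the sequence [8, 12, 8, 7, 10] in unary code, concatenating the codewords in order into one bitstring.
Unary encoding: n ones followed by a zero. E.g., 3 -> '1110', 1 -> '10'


Encode each number as n ones followed by a terminating 0:
  8 -> 111111110 (9 bits)
  12 -> 1111111111110 (13 bits)
  8 -> 111111110 (9 bits)
  7 -> 11111110 (8 bits)
  10 -> 11111111110 (11 bits)
Total length = 9 + 13 + 9 + 8 + 11 = 50 bits.

Unary([8, 12, 8, 7, 10]) = 11111111011111111111101111111101111111011111111110 (50 bits)


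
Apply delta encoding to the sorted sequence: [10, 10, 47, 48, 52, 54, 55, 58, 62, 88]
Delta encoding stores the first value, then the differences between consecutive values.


First value: 10
Deltas:
  10 - 10 = 0
  47 - 10 = 37
  48 - 47 = 1
  52 - 48 = 4
  54 - 52 = 2
  55 - 54 = 1
  58 - 55 = 3
  62 - 58 = 4
  88 - 62 = 26


Delta encoded: [10, 0, 37, 1, 4, 2, 1, 3, 4, 26]


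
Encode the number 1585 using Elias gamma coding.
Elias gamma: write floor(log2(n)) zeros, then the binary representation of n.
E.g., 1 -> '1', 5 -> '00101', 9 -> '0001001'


num_bits = floor(log2(1585)) + 1 = 11
leading_zeros = num_bits - 1 = 10
binary(1585) = 11000110001

Elias gamma(1585) = '0000000000' + '11000110001' = 000000000011000110001 (21 bits)


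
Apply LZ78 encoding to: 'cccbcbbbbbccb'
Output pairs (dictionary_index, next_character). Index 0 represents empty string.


LZ78 encoding steps:
Dictionary: {0: ''}
Step 1: w='' (idx 0), next='c' -> output (0, 'c'), add 'c' as idx 1
Step 2: w='c' (idx 1), next='c' -> output (1, 'c'), add 'cc' as idx 2
Step 3: w='' (idx 0), next='b' -> output (0, 'b'), add 'b' as idx 3
Step 4: w='c' (idx 1), next='b' -> output (1, 'b'), add 'cb' as idx 4
Step 5: w='b' (idx 3), next='b' -> output (3, 'b'), add 'bb' as idx 5
Step 6: w='bb' (idx 5), next='c' -> output (5, 'c'), add 'bbc' as idx 6
Step 7: w='cb' (idx 4), end of input -> output (4, '')


Encoded: [(0, 'c'), (1, 'c'), (0, 'b'), (1, 'b'), (3, 'b'), (5, 'c'), (4, '')]


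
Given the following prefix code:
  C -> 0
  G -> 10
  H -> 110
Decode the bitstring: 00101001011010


Decoding step by step:
Bits 0 -> C
Bits 0 -> C
Bits 10 -> G
Bits 10 -> G
Bits 0 -> C
Bits 10 -> G
Bits 110 -> H
Bits 10 -> G


Decoded message: CCGGCGHG


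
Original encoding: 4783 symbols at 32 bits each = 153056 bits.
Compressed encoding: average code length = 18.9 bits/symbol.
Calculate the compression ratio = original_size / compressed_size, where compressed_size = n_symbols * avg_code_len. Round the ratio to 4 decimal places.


original_size = n_symbols * orig_bits = 4783 * 32 = 153056 bits
compressed_size = n_symbols * avg_code_len = 4783 * 18.9 = 90398.7 bits
ratio = original_size / compressed_size = 153056 / 90398.7 = 1.6931

Compression ratio = 1.6931


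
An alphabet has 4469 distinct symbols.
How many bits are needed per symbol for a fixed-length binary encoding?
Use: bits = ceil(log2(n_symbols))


log2(4469) = 12.1257
Bracket: 2^12 = 4096 < 4469 <= 2^13 = 8192
So ceil(log2(4469)) = 13

bits = ceil(log2(4469)) = ceil(12.1257) = 13 bits


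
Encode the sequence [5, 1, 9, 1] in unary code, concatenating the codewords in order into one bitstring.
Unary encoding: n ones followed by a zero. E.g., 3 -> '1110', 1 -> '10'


Encode each number as n ones followed by a terminating 0:
  5 -> 111110 (6 bits)
  1 -> 10 (2 bits)
  9 -> 1111111110 (10 bits)
  1 -> 10 (2 bits)
Total length = 6 + 2 + 10 + 2 = 20 bits.

Unary([5, 1, 9, 1]) = 11111010111111111010 (20 bits)


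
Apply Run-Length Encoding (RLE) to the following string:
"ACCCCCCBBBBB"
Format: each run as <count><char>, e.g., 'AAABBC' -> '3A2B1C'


Scanning runs left to right:
  i=0: run of 'A' x 1 -> '1A'
  i=1: run of 'C' x 6 -> '6C'
  i=7: run of 'B' x 5 -> '5B'

RLE = 1A6C5B


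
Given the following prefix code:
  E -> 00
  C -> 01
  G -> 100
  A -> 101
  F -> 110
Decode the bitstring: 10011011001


Decoding step by step:
Bits 100 -> G
Bits 110 -> F
Bits 110 -> F
Bits 01 -> C


Decoded message: GFFC


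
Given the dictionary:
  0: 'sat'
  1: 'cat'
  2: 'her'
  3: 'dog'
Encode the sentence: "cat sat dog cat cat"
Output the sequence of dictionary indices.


Look up each word in the dictionary:
  'cat' -> 1
  'sat' -> 0
  'dog' -> 3
  'cat' -> 1
  'cat' -> 1

Encoded: [1, 0, 3, 1, 1]


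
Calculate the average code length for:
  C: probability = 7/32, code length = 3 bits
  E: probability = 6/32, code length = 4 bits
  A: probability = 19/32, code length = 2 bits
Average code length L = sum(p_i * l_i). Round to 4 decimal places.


Weighted contributions p_i * l_i:
  C: (7/32) * 3 = 21/32
  E: (6/32) * 4 = 24/32
  A: (19/32) * 2 = 38/32
Sum = (21 + 24 + 38)/32 = 83/32

L = 83/32 = 2.5938 bits/symbol


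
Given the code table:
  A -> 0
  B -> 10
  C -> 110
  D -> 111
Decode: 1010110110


Decoding:
10 -> B
10 -> B
110 -> C
110 -> C


Result: BBCC


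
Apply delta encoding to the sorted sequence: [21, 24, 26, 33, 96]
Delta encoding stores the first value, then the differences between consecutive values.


First value: 21
Deltas:
  24 - 21 = 3
  26 - 24 = 2
  33 - 26 = 7
  96 - 33 = 63


Delta encoded: [21, 3, 2, 7, 63]


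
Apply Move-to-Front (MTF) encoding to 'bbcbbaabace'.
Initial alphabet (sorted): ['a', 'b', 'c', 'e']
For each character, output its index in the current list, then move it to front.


MTF encoding:
'b': index 1 in ['a', 'b', 'c', 'e'] -> ['b', 'a', 'c', 'e']
'b': index 0 in ['b', 'a', 'c', 'e'] -> ['b', 'a', 'c', 'e']
'c': index 2 in ['b', 'a', 'c', 'e'] -> ['c', 'b', 'a', 'e']
'b': index 1 in ['c', 'b', 'a', 'e'] -> ['b', 'c', 'a', 'e']
'b': index 0 in ['b', 'c', 'a', 'e'] -> ['b', 'c', 'a', 'e']
'a': index 2 in ['b', 'c', 'a', 'e'] -> ['a', 'b', 'c', 'e']
'a': index 0 in ['a', 'b', 'c', 'e'] -> ['a', 'b', 'c', 'e']
'b': index 1 in ['a', 'b', 'c', 'e'] -> ['b', 'a', 'c', 'e']
'a': index 1 in ['b', 'a', 'c', 'e'] -> ['a', 'b', 'c', 'e']
'c': index 2 in ['a', 'b', 'c', 'e'] -> ['c', 'a', 'b', 'e']
'e': index 3 in ['c', 'a', 'b', 'e'] -> ['e', 'c', 'a', 'b']


Output: [1, 0, 2, 1, 0, 2, 0, 1, 1, 2, 3]


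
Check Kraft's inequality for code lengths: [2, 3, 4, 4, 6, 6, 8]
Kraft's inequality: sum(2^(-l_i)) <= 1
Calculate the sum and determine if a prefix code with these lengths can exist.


Sum = 2^(-2) + 2^(-3) + 2^(-4) + 2^(-4) + 2^(-6) + 2^(-6) + 2^(-8)
    = 0.25 + 0.125 + 0.0625 + 0.0625 + 0.015625 + 0.015625 + 0.00390625
    = 137/256 = 0.53515625
Since 0.53515625 <= 1, Kraft's inequality IS satisfied.
A prefix code with these lengths CAN exist.

Kraft sum = 0.53515625. Satisfied.


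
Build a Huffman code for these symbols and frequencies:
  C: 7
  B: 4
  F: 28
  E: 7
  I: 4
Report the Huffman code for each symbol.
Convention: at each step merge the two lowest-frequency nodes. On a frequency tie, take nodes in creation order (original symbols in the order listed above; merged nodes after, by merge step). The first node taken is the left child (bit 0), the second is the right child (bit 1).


Huffman tree construction:
Step 1: Merge B(4) + I(4) = 8
Step 2: Merge C(7) + E(7) = 14
Step 3: Merge (B+I)(8) + (C+E)(14) = 22
Step 4: Merge ((B+I)+(C+E))(22) + F(28) = 50
Read each symbol's code off the tree from the root (left child = 0, right child = 1).

Codes:
  C: 010 (length 3)
  B: 000 (length 3)
  F: 1 (length 1)
  E: 011 (length 3)
  I: 001 (length 3)
Average code length: 94/50 = 1.8800 bits/symbol


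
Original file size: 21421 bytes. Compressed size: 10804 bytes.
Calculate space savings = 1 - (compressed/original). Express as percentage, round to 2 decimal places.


ratio = compressed/original = 10804/21421 = 0.504365
savings = 1 - ratio = 1 - 0.504365 = 0.495635
as a percentage: 0.495635 * 100 = 49.56%

Space savings = 1 - 10804/21421 = 49.56%


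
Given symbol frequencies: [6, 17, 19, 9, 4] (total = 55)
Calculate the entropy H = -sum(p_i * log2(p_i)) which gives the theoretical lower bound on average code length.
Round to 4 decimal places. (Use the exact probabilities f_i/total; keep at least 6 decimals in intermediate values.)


Per-symbol terms -p_i * log2(p_i) with p_i = f_i/55:
  p = 6/55 = 0.109091: log2(p) = -3.196397, -p*log2(p) = 0.348698
  p = 17/55 = 0.309091: log2(p) = -1.693897, -p*log2(p) = 0.523568
  p = 19/55 = 0.345455: log2(p) = -1.533432, -p*log2(p) = 0.529731
  p = 9/55 = 0.163636: log2(p) = -2.611435, -p*log2(p) = 0.427326
  p = 4/55 = 0.072727: log2(p) = -3.781360, -p*log2(p) = 0.275008
H = 0.348698 + 0.523568 + 0.529731 + 0.427326 + 0.275008 = 2.104331

H = 2.1043 bits/symbol


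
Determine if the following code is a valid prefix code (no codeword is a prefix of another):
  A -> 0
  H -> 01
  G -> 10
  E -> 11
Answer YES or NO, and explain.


Checking each pair (does one codeword prefix another?):
  A='0' vs H='01': prefix -- VIOLATION

NO -- this is NOT a valid prefix code. A (0) is a prefix of H (01).


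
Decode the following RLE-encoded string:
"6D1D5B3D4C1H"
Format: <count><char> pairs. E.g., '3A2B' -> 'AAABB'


Expanding each <count><char> pair:
  6D -> 'DDDDDD'
  1D -> 'D'
  5B -> 'BBBBB'
  3D -> 'DDD'
  4C -> 'CCCC'
  1H -> 'H'

Decoded = DDDDDDDBBBBBDDDCCCCH


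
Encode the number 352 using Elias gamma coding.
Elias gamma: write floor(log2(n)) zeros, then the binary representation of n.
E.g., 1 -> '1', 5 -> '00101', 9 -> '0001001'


num_bits = floor(log2(352)) + 1 = 9
leading_zeros = num_bits - 1 = 8
binary(352) = 101100000

Elias gamma(352) = '00000000' + '101100000' = 00000000101100000 (17 bits)


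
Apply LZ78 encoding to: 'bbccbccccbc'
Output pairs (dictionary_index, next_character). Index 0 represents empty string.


LZ78 encoding steps:
Dictionary: {0: ''}
Step 1: w='' (idx 0), next='b' -> output (0, 'b'), add 'b' as idx 1
Step 2: w='b' (idx 1), next='c' -> output (1, 'c'), add 'bc' as idx 2
Step 3: w='' (idx 0), next='c' -> output (0, 'c'), add 'c' as idx 3
Step 4: w='bc' (idx 2), next='c' -> output (2, 'c'), add 'bcc' as idx 4
Step 5: w='c' (idx 3), next='c' -> output (3, 'c'), add 'cc' as idx 5
Step 6: w='bc' (idx 2), end of input -> output (2, '')


Encoded: [(0, 'b'), (1, 'c'), (0, 'c'), (2, 'c'), (3, 'c'), (2, '')]


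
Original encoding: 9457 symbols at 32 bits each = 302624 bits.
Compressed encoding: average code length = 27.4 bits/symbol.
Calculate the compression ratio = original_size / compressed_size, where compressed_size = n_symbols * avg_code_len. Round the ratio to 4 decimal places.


original_size = n_symbols * orig_bits = 9457 * 32 = 302624 bits
compressed_size = n_symbols * avg_code_len = 9457 * 27.4 = 259121.8 bits
ratio = original_size / compressed_size = 302624 / 259121.8 = 1.1679

Compression ratio = 1.1679


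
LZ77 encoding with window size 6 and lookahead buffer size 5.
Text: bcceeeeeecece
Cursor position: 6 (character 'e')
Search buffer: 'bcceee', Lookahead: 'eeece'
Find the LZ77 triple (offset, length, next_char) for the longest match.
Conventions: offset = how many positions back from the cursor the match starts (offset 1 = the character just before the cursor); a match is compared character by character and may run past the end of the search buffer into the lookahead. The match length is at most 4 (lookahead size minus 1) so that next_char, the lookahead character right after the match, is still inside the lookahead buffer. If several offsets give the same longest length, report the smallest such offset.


Try each offset into the search buffer:
  offset=1 (pos 5, char 'e'): match length 3
  offset=2 (pos 4, char 'e'): match length 3
  offset=3 (pos 3, char 'e'): match length 3
  offset=4 (pos 2, char 'c'): match length 0
  offset=5 (pos 1, char 'c'): match length 0
  offset=6 (pos 0, char 'b'): match length 0
Longest match has length 3, found at offsets 1, 2, 3; take the smallest, offset 1.
next_char = character at position 6 + 3 = 9 -> 'c'

Best match: offset=1, length=3 (matching 'eee' starting at position 5)
LZ77 triple: (1, 3, 'c')


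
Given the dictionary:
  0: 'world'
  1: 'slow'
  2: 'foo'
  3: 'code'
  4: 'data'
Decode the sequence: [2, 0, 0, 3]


Look up each index in the dictionary:
  2 -> 'foo'
  0 -> 'world'
  0 -> 'world'
  3 -> 'code'

Decoded: "foo world world code"


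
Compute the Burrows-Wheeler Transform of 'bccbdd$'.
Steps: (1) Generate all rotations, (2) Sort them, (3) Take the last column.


Rotations (sorted):
  0: $bccbdd -> last char: d
  1: bccbdd$ -> last char: $
  2: bdd$bcc -> last char: c
  3: cbdd$bc -> last char: c
  4: ccbdd$b -> last char: b
  5: d$bccbd -> last char: d
  6: dd$bccb -> last char: b


BWT = d$ccbdb


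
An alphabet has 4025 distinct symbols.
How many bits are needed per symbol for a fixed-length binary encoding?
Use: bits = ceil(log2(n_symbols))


log2(4025) = 11.9748
Bracket: 2^11 = 2048 < 4025 <= 2^12 = 4096
So ceil(log2(4025)) = 12

bits = ceil(log2(4025)) = ceil(11.9748) = 12 bits


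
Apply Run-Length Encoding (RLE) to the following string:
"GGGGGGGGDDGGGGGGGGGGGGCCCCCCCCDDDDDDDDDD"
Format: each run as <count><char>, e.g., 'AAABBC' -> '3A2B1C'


Scanning runs left to right:
  i=0: run of 'G' x 8 -> '8G'
  i=8: run of 'D' x 2 -> '2D'
  i=10: run of 'G' x 12 -> '12G'
  i=22: run of 'C' x 8 -> '8C'
  i=30: run of 'D' x 10 -> '10D'

RLE = 8G2D12G8C10D


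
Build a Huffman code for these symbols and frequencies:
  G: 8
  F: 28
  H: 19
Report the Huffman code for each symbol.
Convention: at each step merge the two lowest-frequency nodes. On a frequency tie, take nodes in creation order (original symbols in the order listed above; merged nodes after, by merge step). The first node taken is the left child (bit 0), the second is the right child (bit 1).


Huffman tree construction:
Step 1: Merge G(8) + H(19) = 27
Step 2: Merge (G+H)(27) + F(28) = 55
Read each symbol's code off the tree from the root (left child = 0, right child = 1).

Codes:
  G: 00 (length 2)
  F: 1 (length 1)
  H: 01 (length 2)
Average code length: 82/55 = 1.4909 bits/symbol


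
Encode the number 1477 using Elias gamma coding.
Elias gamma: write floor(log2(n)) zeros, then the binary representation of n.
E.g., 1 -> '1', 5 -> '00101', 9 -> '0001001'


num_bits = floor(log2(1477)) + 1 = 11
leading_zeros = num_bits - 1 = 10
binary(1477) = 10111000101

Elias gamma(1477) = '0000000000' + '10111000101' = 000000000010111000101 (21 bits)


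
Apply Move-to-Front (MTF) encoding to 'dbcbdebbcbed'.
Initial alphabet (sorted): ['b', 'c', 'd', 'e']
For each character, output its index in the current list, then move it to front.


MTF encoding:
'd': index 2 in ['b', 'c', 'd', 'e'] -> ['d', 'b', 'c', 'e']
'b': index 1 in ['d', 'b', 'c', 'e'] -> ['b', 'd', 'c', 'e']
'c': index 2 in ['b', 'd', 'c', 'e'] -> ['c', 'b', 'd', 'e']
'b': index 1 in ['c', 'b', 'd', 'e'] -> ['b', 'c', 'd', 'e']
'd': index 2 in ['b', 'c', 'd', 'e'] -> ['d', 'b', 'c', 'e']
'e': index 3 in ['d', 'b', 'c', 'e'] -> ['e', 'd', 'b', 'c']
'b': index 2 in ['e', 'd', 'b', 'c'] -> ['b', 'e', 'd', 'c']
'b': index 0 in ['b', 'e', 'd', 'c'] -> ['b', 'e', 'd', 'c']
'c': index 3 in ['b', 'e', 'd', 'c'] -> ['c', 'b', 'e', 'd']
'b': index 1 in ['c', 'b', 'e', 'd'] -> ['b', 'c', 'e', 'd']
'e': index 2 in ['b', 'c', 'e', 'd'] -> ['e', 'b', 'c', 'd']
'd': index 3 in ['e', 'b', 'c', 'd'] -> ['d', 'e', 'b', 'c']


Output: [2, 1, 2, 1, 2, 3, 2, 0, 3, 1, 2, 3]


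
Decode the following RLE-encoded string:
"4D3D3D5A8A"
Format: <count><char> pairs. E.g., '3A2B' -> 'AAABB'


Expanding each <count><char> pair:
  4D -> 'DDDD'
  3D -> 'DDD'
  3D -> 'DDD'
  5A -> 'AAAAA'
  8A -> 'AAAAAAAA'

Decoded = DDDDDDDDDDAAAAAAAAAAAAA


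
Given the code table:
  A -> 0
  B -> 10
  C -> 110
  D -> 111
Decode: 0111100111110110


Decoding:
0 -> A
111 -> D
10 -> B
0 -> A
111 -> D
110 -> C
110 -> C


Result: ADBADCC


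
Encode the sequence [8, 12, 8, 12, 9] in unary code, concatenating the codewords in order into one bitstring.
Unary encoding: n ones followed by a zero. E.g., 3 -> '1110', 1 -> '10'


Encode each number as n ones followed by a terminating 0:
  8 -> 111111110 (9 bits)
  12 -> 1111111111110 (13 bits)
  8 -> 111111110 (9 bits)
  12 -> 1111111111110 (13 bits)
  9 -> 1111111110 (10 bits)
Total length = 9 + 13 + 9 + 13 + 10 = 54 bits.

Unary([8, 12, 8, 12, 9]) = 111111110111111111111011111111011111111111101111111110 (54 bits)


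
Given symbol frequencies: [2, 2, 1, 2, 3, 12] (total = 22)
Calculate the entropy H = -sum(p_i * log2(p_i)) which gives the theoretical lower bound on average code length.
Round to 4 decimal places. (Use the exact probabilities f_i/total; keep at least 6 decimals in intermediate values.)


Per-symbol terms -p_i * log2(p_i) with p_i = f_i/22:
  p = 2/22 = 0.090909: log2(p) = -3.459432, -p*log2(p) = 0.314494
  p = 2/22 = 0.090909: log2(p) = -3.459432, -p*log2(p) = 0.314494
  p = 1/22 = 0.045455: log2(p) = -4.459432, -p*log2(p) = 0.202701
  p = 2/22 = 0.090909: log2(p) = -3.459432, -p*log2(p) = 0.314494
  p = 3/22 = 0.136364: log2(p) = -2.874469, -p*log2(p) = 0.391973
  p = 12/22 = 0.545455: log2(p) = -0.874469, -p*log2(p) = 0.476983
H = 0.314494 + 0.314494 + 0.202701 + 0.314494 + 0.391973 + 0.476983 = 2.015139

H = 2.0151 bits/symbol


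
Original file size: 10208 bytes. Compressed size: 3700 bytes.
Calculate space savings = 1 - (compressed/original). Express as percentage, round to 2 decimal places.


ratio = compressed/original = 3700/10208 = 0.362461
savings = 1 - ratio = 1 - 0.362461 = 0.637539
as a percentage: 0.637539 * 100 = 63.75%

Space savings = 1 - 3700/10208 = 63.75%


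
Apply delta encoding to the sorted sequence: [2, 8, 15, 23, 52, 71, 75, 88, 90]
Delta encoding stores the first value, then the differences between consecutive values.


First value: 2
Deltas:
  8 - 2 = 6
  15 - 8 = 7
  23 - 15 = 8
  52 - 23 = 29
  71 - 52 = 19
  75 - 71 = 4
  88 - 75 = 13
  90 - 88 = 2


Delta encoded: [2, 6, 7, 8, 29, 19, 4, 13, 2]


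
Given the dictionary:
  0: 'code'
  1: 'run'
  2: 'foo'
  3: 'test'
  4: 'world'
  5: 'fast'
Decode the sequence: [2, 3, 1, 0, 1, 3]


Look up each index in the dictionary:
  2 -> 'foo'
  3 -> 'test'
  1 -> 'run'
  0 -> 'code'
  1 -> 'run'
  3 -> 'test'

Decoded: "foo test run code run test"


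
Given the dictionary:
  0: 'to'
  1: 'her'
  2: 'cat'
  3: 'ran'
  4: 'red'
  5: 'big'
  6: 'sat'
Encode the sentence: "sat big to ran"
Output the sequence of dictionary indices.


Look up each word in the dictionary:
  'sat' -> 6
  'big' -> 5
  'to' -> 0
  'ran' -> 3

Encoded: [6, 5, 0, 3]


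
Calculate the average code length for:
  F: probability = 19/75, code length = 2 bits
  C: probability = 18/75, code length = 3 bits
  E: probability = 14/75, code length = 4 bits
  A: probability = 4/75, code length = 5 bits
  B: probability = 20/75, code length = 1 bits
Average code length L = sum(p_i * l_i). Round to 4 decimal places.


Weighted contributions p_i * l_i:
  F: (19/75) * 2 = 38/75
  C: (18/75) * 3 = 54/75
  E: (14/75) * 4 = 56/75
  A: (4/75) * 5 = 20/75
  B: (20/75) * 1 = 20/75
Sum = (38 + 54 + 56 + 20 + 20)/75 = 188/75

L = 188/75 = 2.5067 bits/symbol


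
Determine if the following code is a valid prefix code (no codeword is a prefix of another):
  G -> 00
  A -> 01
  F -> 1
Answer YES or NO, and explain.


Checking each pair (does one codeword prefix another?):
  G='00' vs A='01': no prefix
  G='00' vs F='1': no prefix
  A='01' vs G='00': no prefix
  A='01' vs F='1': no prefix
  F='1' vs G='00': no prefix
  F='1' vs A='01': no prefix
No violation found over all pairs.

YES -- this is a valid prefix code. No codeword is a prefix of any other codeword.


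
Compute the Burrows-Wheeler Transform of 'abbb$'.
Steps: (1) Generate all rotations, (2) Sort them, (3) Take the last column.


Rotations (sorted):
  0: $abbb -> last char: b
  1: abbb$ -> last char: $
  2: b$abb -> last char: b
  3: bb$ab -> last char: b
  4: bbb$a -> last char: a


BWT = b$bba


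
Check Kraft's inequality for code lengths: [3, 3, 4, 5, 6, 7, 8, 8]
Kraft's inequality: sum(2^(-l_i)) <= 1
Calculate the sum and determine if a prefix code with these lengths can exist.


Sum = 2^(-3) + 2^(-3) + 2^(-4) + 2^(-5) + 2^(-6) + 2^(-7) + 2^(-8) + 2^(-8)
    = 0.125 + 0.125 + 0.0625 + 0.03125 + 0.015625 + 0.0078125 + 0.00390625 + 0.00390625
    = 96/256 = 0.375
Since 0.375 <= 1, Kraft's inequality IS satisfied.
A prefix code with these lengths CAN exist.

Kraft sum = 0.375. Satisfied.


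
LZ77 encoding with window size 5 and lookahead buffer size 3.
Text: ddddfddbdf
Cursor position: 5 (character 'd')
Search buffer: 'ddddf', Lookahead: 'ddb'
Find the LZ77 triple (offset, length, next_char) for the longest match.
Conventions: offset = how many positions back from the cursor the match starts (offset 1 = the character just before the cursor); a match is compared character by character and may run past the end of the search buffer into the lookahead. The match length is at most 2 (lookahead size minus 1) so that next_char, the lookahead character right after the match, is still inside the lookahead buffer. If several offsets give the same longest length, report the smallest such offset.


Try each offset into the search buffer:
  offset=1 (pos 4, char 'f'): match length 0
  offset=2 (pos 3, char 'd'): match length 1
  offset=3 (pos 2, char 'd'): match length 2
  offset=4 (pos 1, char 'd'): match length 2
  offset=5 (pos 0, char 'd'): match length 2
Longest match has length 2, found at offsets 3, 4, 5; take the smallest, offset 3.
next_char = character at position 5 + 2 = 7 -> 'b'

Best match: offset=3, length=2 (matching 'dd' starting at position 2)
LZ77 triple: (3, 2, 'b')


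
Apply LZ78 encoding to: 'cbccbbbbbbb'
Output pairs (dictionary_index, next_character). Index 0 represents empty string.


LZ78 encoding steps:
Dictionary: {0: ''}
Step 1: w='' (idx 0), next='c' -> output (0, 'c'), add 'c' as idx 1
Step 2: w='' (idx 0), next='b' -> output (0, 'b'), add 'b' as idx 2
Step 3: w='c' (idx 1), next='c' -> output (1, 'c'), add 'cc' as idx 3
Step 4: w='b' (idx 2), next='b' -> output (2, 'b'), add 'bb' as idx 4
Step 5: w='bb' (idx 4), next='b' -> output (4, 'b'), add 'bbb' as idx 5
Step 6: w='bb' (idx 4), end of input -> output (4, '')


Encoded: [(0, 'c'), (0, 'b'), (1, 'c'), (2, 'b'), (4, 'b'), (4, '')]


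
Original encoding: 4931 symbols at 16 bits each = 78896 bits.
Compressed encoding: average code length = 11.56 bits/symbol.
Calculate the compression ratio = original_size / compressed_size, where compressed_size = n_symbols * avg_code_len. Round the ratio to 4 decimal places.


original_size = n_symbols * orig_bits = 4931 * 16 = 78896 bits
compressed_size = n_symbols * avg_code_len = 4931 * 11.56 = 57002.36 bits
ratio = original_size / compressed_size = 78896 / 57002.36 = 1.3841

Compression ratio = 1.3841


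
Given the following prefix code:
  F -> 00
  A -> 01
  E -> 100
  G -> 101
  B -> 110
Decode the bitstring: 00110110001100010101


Decoding step by step:
Bits 00 -> F
Bits 110 -> B
Bits 110 -> B
Bits 00 -> F
Bits 110 -> B
Bits 00 -> F
Bits 101 -> G
Bits 01 -> A


Decoded message: FBBFBFGA


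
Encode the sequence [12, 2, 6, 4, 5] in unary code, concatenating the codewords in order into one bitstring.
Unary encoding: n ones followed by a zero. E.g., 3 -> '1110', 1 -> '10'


Encode each number as n ones followed by a terminating 0:
  12 -> 1111111111110 (13 bits)
  2 -> 110 (3 bits)
  6 -> 1111110 (7 bits)
  4 -> 11110 (5 bits)
  5 -> 111110 (6 bits)
Total length = 13 + 3 + 7 + 5 + 6 = 34 bits.

Unary([12, 2, 6, 4, 5]) = 1111111111110110111111011110111110 (34 bits)
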